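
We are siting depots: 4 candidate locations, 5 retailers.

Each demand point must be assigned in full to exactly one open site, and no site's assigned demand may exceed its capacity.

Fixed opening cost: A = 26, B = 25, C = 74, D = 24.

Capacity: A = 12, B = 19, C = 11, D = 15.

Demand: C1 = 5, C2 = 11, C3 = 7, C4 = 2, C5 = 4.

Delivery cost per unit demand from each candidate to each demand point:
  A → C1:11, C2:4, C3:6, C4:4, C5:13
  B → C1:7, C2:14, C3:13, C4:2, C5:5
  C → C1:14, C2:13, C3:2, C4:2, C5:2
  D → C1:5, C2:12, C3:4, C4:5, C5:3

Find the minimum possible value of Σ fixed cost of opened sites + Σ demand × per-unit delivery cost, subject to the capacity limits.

196

Open {A, B, D}; cheapest assignment that respects the capacities:
  A (cap 12, load 11): C2 — cost 11×4 = 44
  B (cap 19, load 6): C4, C5 — cost 2×2 + 4×5 = 24
  D (cap 15, load 12): C1, C3 — cost 5×5 + 7×4 = 53
  Shipping 121, fixed 75 → total 196.
  Any other capacity-feasible assignment to {A, B, D} ships for at least 121.
Compare {A, C, D}: its best feasible assignment gives total 223.
Compare {A, B, C}: its best feasible assignment gives total 230.
Every other set of open sites that can feasibly serve all demand totals ≥ 223 even under its best assignment. Minimum: 196.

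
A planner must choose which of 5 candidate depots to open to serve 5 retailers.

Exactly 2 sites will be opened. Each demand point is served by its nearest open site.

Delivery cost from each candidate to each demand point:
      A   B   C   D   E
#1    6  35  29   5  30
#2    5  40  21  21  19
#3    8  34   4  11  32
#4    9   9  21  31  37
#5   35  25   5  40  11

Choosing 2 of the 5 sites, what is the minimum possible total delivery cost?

Open {#1, #5}.
  A→#1 6, B→#5 25, C→#5 5, D→#1 5, E→#5 11  ⇒ total 52.
Compare {#3, #5}: total 59.
Compare {#3, #4}: total 64.
No size-2 selection does better; minimum is 52.

52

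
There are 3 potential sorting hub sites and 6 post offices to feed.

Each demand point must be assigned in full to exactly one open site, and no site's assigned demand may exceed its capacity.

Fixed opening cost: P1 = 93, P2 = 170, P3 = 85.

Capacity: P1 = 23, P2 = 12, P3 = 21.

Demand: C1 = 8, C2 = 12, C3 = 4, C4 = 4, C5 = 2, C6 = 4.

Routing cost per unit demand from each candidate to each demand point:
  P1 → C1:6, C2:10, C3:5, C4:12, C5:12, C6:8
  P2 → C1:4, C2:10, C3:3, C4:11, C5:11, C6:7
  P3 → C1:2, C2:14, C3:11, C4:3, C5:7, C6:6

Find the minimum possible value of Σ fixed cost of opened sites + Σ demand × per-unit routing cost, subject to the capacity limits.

Open {P1, P3}; cheapest assignment that respects the capacities:
  P1 (cap 23, load 16): C2, C3 — cost 12×10 + 4×5 = 140
  P3 (cap 21, load 18): C1, C4, C5, C6 — cost 8×2 + 4×3 + 2×7 + 4×6 = 66
  Shipping 206, fixed 178 → total 384.
  Any other capacity-feasible assignment to {P1, P3} ships for at least 206.
Compare {P1, P2}: its best feasible assignment gives total 531.
Compare {P1, P2, P3}: its best feasible assignment gives total 546.
Every other set of open sites that can feasibly serve all demand totals ≥ 531 even under its best assignment. Minimum: 384.

384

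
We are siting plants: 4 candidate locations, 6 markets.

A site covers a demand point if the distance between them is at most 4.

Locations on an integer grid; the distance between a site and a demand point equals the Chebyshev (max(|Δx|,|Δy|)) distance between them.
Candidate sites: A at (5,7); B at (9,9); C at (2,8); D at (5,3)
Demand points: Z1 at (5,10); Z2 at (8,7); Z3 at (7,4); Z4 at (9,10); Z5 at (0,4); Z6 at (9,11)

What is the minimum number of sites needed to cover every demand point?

Coverage sets (demand points within 4 of each site):
  A: {Z1, Z2, Z3, Z4, Z6}
  B: {Z1, Z2, Z4, Z6}
  C: {Z1, Z5}
  D: {Z2, Z3}
No single site covers all 6 demand points.
But {A, C} covers everything, so the minimum is 2.

2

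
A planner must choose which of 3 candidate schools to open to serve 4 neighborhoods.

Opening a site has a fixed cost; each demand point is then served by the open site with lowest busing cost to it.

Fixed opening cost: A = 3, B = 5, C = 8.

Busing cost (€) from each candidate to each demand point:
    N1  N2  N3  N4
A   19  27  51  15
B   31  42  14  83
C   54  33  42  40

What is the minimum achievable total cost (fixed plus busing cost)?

83

Open {A, B}: assign each demand point to its cheapest open site.
  N1→A 19, N2→A 27, N3→B 14, N4→A 15
  busing cost 75, fixed 8 → total 83.
Compare {A, B, C}: busing cost 75 + fixed 16 = 91.
Compare {A, C}: busing cost 103 + fixed 11 = 114.
Compare {A}: busing cost 112 + fixed 3 = 115.
All other subsets cost ≥ 91. Minimum total cost: 83.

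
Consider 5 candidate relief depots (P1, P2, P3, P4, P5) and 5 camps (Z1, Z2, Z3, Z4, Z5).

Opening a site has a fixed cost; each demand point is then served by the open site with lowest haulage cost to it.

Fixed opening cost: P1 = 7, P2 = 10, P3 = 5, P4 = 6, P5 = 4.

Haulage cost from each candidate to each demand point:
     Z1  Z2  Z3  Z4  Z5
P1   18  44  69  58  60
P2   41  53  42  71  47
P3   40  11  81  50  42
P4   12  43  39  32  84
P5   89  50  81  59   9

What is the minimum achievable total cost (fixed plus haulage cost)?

Open {P3, P4, P5}: assign each demand point to its cheapest open site.
  Z1→P4 12, Z2→P3 11, Z3→P4 39, Z4→P4 32, Z5→P5 9
  haulage cost 103, fixed 15 → total 118.
Compare {P1, P3, P4, P5}: haulage cost 103 + fixed 22 = 125.
Compare {P2, P3, P4, P5}: haulage cost 103 + fixed 25 = 128.
Compare {P1, P2, P3, P4, P5}: haulage cost 103 + fixed 32 = 135.
All other subsets cost ≥ 125. Minimum total cost: 118.

118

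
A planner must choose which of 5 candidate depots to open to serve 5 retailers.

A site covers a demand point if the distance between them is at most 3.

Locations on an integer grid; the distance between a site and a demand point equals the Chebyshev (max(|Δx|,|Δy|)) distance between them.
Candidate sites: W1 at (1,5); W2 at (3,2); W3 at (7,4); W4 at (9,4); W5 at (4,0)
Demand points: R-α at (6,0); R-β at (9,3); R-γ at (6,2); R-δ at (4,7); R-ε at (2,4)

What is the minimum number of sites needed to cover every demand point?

2

Coverage sets (demand points within 3 of each site):
  W1: {R-δ, R-ε}
  W2: {R-α, R-γ, R-ε}
  W3: {R-β, R-γ, R-δ}
  W4: {R-β, R-γ}
  W5: {R-α, R-γ}
No single site covers all 5 demand points.
But {W2, W3} covers everything, so the minimum is 2.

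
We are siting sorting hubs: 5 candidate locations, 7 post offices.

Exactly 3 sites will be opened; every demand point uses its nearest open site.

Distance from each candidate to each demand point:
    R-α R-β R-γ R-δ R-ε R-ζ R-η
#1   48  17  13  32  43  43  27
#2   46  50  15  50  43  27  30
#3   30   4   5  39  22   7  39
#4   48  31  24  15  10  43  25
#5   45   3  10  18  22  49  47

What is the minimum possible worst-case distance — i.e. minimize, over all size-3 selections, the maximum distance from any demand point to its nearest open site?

Open {#1, #3, #4}.
  Farthest demand point is R-α at distance 30 (to #3); all others are ≤ 30.
With {#1, #3, #5} the worst case is 30.
With {#2, #3, #4} the worst case is 30.
No size-3 selection achieves below 30.

30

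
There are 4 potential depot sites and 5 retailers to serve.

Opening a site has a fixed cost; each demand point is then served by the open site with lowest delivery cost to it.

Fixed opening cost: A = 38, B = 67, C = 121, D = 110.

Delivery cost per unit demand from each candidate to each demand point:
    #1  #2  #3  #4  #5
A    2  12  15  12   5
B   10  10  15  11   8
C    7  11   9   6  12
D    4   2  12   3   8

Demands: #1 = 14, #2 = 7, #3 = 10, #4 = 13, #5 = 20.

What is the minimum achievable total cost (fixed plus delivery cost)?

449

Open {A, D}: assign each demand point to its cheapest open site.
  #1→A 14×2=28, #2→D 7×2=14, #3→D 10×12=120, #4→D 13×3=39, #5→A 20×5=100
  delivery cost 301, fixed 148 → total 449.
Compare {D}: delivery cost 389 + fixed 110 = 499.
Compare {A, B, D}: delivery cost 301 + fixed 215 = 516.
Compare {A, C}: delivery cost 373 + fixed 159 = 532.
All other subsets cost ≥ 499. Minimum total cost: 449.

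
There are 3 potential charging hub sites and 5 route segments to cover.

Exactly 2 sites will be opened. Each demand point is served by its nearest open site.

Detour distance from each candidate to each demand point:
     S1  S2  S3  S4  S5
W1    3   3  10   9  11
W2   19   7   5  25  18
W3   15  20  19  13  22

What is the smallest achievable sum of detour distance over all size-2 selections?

Open {W1, W2}.
  S1→W1 3, S2→W1 3, S3→W2 5, S4→W1 9, S5→W1 11  ⇒ total 31.
Compare {W1, W3}: total 36.
Compare {W2, W3}: total 58.

31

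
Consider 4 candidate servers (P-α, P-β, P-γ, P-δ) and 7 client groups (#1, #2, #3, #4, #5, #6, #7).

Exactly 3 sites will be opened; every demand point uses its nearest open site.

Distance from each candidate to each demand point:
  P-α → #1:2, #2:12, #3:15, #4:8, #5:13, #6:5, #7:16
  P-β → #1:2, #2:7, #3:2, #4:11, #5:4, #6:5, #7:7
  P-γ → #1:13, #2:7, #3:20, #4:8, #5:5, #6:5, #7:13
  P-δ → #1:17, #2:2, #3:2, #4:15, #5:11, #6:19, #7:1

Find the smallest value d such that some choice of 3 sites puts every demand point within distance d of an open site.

Open {P-α, P-β, P-γ}.
  Farthest demand point is #4 at distance 8 (to P-α); all others are ≤ 8.
With {P-α, P-β, P-δ} the worst case is 8.
With {P-α, P-γ, P-δ} the worst case is 8.
No size-3 selection achieves below 8.

8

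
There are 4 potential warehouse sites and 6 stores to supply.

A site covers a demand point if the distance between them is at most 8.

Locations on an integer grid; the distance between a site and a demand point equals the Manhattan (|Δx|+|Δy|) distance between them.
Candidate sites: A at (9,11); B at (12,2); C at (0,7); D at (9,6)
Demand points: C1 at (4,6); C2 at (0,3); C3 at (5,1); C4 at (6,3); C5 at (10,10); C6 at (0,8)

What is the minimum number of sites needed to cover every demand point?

Coverage sets (demand points within 8 of each site):
  A: {C5}
  B: {C3, C4}
  C: {C1, C2, C6}
  D: {C1, C4, C5}
No 2 sites suffice: every size-2 union leaves at least one demand point uncovered.
But {A, B, C} covers everything, so the minimum is 3.

3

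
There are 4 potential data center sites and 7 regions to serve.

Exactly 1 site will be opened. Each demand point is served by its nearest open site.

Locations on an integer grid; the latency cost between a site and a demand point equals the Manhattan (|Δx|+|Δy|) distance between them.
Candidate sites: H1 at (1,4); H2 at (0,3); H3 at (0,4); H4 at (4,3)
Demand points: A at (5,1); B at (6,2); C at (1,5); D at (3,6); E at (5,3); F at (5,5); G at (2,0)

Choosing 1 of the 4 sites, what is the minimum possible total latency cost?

Open {H4}.
  A→H4 3, B→H4 3, C→H4 5, D→H4 4, E→H4 1, F→H4 3, G→H4 5  ⇒ total 24.
Compare {H1}: total 34.
Compare {H2}: total 40.
No size-1 selection does better; minimum is 24.

24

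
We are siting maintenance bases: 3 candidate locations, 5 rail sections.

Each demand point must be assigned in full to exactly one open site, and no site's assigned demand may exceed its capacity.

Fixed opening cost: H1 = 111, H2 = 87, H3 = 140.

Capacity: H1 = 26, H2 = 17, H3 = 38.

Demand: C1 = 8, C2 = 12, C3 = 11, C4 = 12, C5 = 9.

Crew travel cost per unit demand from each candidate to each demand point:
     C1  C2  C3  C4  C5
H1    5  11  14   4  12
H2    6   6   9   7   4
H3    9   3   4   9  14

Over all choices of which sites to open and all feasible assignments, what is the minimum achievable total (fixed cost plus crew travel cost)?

499

Open {H2, H3}; cheapest assignment that respects the capacities:
  H2 (cap 17, load 17): C1, C5 — cost 8×6 + 9×4 = 84
  H3 (cap 38, load 35): C2, C3, C4 — cost 12×3 + 11×4 + 12×9 = 188
  Shipping 272, fixed 227 → total 499.
  Any other capacity-feasible assignment to {H2, H3} ships for at least 272.
Compare {H1, H2, H3}: its best feasible assignment gives total 542.
Compare {H1, H3}: its best feasible assignment gives total 545.
Every other set of open sites that can feasibly serve all demand totals ≥ 542 even under its best assignment. Minimum: 499.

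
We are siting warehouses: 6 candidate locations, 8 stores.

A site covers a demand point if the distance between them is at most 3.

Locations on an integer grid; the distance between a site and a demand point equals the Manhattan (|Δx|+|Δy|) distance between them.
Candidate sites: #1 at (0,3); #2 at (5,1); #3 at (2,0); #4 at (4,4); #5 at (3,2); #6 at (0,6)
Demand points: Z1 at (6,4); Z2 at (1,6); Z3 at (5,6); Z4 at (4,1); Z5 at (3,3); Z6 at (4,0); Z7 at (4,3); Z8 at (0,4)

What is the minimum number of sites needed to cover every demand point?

3

Coverage sets (demand points within 3 of each site):
  #1: {Z5, Z8}
  #2: {Z4, Z6, Z7}
  #3: {Z4, Z6}
  #4: {Z1, Z3, Z4, Z5, Z7}
  #5: {Z4, Z5, Z6, Z7}
  #6: {Z2, Z8}
No 2 sites suffice: every size-2 union leaves at least one demand point uncovered.
But {#2, #4, #6} covers everything, so the minimum is 3.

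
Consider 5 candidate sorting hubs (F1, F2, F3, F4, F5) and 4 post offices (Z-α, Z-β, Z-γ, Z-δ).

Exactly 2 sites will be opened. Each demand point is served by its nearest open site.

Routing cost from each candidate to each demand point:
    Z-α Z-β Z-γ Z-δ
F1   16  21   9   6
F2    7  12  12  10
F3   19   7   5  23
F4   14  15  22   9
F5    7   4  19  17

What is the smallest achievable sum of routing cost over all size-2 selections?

Open {F1, F5}.
  Z-α→F5 7, Z-β→F5 4, Z-γ→F1 9, Z-δ→F1 6  ⇒ total 26.
Compare {F2, F3}: total 29.
Compare {F2, F5}: total 33.
No size-2 selection does better; minimum is 26.

26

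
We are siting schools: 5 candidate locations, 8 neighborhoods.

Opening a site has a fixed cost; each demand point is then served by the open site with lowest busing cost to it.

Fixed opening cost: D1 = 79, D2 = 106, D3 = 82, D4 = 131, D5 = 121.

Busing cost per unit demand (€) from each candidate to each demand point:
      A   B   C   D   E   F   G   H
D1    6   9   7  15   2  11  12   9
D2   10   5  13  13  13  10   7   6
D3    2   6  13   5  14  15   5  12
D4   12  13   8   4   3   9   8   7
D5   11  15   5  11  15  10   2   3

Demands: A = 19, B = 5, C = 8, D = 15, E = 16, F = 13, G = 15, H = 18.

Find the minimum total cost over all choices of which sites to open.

Open {D1, D3, D5}: assign each demand point to its cheapest open site.
  A→D3 19×2=38, B→D3 5×6=30, C→D5 8×5=40, D→D3 15×5=75, E→D1 16×2=32, F→D5 13×10=130, G→D5 15×2=30, H→D5 18×3=54
  busing cost 429, fixed 282 → total 711.
Compare {D3, D4, D5}: busing cost 417 + fixed 334 = 751.
Compare {D3, D4}: busing cost 558 + fixed 213 = 771.
Compare {D1, D3}: busing cost 611 + fixed 161 = 772.
All other subsets cost ≥ 751. Minimum total cost: 711.

711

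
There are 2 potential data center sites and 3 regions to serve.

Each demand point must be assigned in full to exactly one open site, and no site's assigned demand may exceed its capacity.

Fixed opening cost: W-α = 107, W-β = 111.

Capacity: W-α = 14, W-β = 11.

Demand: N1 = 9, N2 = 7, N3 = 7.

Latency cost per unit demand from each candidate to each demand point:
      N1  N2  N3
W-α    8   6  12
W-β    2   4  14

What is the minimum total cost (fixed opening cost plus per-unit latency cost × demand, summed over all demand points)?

362

Open {W-α, W-β}; cheapest assignment that respects the capacities:
  W-α (cap 14, load 14): N2, N3 — cost 7×6 + 7×12 = 126
  W-β (cap 11, load 9): N1 — cost 9×2 = 18
  Shipping 144, fixed 218 → total 362.
  Any other capacity-feasible assignment to {W-α, W-β} ships for at least 144.
Total demand is 23 and no other set of sites has combined capacity ≥ 23, so {W-α, W-β} is the only feasible choice of open sites. Minimum: 362.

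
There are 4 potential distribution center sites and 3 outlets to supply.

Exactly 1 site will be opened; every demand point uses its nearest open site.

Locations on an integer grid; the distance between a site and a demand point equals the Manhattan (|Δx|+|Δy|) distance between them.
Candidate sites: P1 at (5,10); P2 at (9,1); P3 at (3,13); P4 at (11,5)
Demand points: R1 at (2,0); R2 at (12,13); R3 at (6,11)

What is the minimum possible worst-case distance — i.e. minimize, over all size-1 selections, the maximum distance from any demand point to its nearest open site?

13

Open {P1}.
  Farthest demand point is R1 at distance 13 (to P1); all others are ≤ 13.
With {P3} the worst case is 14.
With {P4} the worst case is 14.
No size-1 selection achieves below 13.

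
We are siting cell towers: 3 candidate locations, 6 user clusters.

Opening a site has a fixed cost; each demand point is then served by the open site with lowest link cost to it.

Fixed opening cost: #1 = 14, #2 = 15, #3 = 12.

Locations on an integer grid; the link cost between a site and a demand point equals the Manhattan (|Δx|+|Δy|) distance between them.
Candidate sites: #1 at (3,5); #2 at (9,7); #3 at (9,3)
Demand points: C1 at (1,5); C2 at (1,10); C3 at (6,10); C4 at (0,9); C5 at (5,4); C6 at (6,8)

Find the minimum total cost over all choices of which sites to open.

Open {#1}: assign each demand point to its cheapest open site.
  C1→#1 2, C2→#1 7, C3→#1 8, C4→#1 7, C5→#1 3, C6→#1 6
  link cost 33, fixed 14 → total 47.
Compare {#1, #2}: link cost 29 + fixed 29 = 58.
Compare {#1, #3}: link cost 33 + fixed 26 = 59.
Compare {#2}: link cost 49 + fixed 15 = 64.
All other subsets cost ≥ 58. Minimum total cost: 47.

47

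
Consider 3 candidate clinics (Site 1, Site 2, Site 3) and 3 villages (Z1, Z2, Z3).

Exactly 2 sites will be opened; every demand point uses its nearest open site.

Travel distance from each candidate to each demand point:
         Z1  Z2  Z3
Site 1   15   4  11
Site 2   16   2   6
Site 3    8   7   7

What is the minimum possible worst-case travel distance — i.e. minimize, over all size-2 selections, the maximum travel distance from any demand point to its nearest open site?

8

Open {Site 1, Site 3}.
  Farthest demand point is Z1 at travel distance 8 (to Site 3); all others are ≤ 8.
With {Site 2, Site 3} the worst case is 8.
With {Site 1, Site 2} the worst case is 15.
No size-2 selection achieves below 8.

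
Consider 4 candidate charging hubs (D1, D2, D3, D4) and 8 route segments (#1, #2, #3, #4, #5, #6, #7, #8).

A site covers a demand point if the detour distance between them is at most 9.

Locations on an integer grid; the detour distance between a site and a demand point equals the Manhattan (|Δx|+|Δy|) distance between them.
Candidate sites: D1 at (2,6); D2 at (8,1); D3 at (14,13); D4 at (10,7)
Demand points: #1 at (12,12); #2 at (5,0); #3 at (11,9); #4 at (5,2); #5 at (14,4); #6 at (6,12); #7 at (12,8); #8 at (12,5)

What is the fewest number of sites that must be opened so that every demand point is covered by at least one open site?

Coverage sets (demand points within 9 of each site):
  D1: {#2, #4}
  D2: {#2, #4, #5, #8}
  D3: {#1, #3, #5, #6, #7}
  D4: {#1, #3, #5, #6, #7, #8}
No single site covers all 8 demand points.
But {D1, D4} covers everything, so the minimum is 2.

2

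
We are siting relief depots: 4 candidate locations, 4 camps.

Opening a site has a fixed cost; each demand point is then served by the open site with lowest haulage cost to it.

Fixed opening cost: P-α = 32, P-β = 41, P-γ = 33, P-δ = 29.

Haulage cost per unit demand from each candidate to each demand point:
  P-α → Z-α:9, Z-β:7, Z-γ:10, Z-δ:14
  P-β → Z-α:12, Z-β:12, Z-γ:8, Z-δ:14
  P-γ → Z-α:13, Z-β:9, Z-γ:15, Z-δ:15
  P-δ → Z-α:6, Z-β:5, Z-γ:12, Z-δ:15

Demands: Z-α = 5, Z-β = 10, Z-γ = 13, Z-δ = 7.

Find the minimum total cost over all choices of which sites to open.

352

Open {P-β, P-δ}: assign each demand point to its cheapest open site.
  Z-α→P-δ 5×6=30, Z-β→P-δ 10×5=50, Z-γ→P-β 13×8=104, Z-δ→P-β 7×14=98
  haulage cost 282, fixed 70 → total 352.
Compare {P-α, P-δ}: haulage cost 308 + fixed 61 = 369.
Compare {P-δ}: haulage cost 341 + fixed 29 = 370.
Compare {P-α}: haulage cost 343 + fixed 32 = 375.
All other subsets cost ≥ 369. Minimum total cost: 352.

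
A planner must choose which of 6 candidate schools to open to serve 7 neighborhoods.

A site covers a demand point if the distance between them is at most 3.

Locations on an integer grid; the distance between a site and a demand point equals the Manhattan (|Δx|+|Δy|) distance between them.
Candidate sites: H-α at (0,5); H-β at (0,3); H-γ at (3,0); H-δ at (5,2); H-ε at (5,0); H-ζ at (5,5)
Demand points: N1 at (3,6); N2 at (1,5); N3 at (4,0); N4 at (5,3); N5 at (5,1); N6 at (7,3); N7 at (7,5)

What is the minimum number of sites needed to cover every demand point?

3

Coverage sets (demand points within 3 of each site):
  H-α: {N2}
  H-β: {N2}
  H-γ: {N3, N5}
  H-δ: {N3, N4, N5, N6}
  H-ε: {N3, N4, N5}
  H-ζ: {N1, N4, N7}
No 2 sites suffice: every size-2 union leaves at least one demand point uncovered.
But {H-α, H-δ, H-ζ} covers everything, so the minimum is 3.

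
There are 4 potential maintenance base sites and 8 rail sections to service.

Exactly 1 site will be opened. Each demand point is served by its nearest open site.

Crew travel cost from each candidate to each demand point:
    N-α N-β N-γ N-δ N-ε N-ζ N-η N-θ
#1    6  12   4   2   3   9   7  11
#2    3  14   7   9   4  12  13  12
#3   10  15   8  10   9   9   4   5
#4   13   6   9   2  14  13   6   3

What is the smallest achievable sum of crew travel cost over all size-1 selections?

Open {#1}.
  N-α→#1 6, N-β→#1 12, N-γ→#1 4, N-δ→#1 2, N-ε→#1 3, N-ζ→#1 9, N-η→#1 7, N-θ→#1 11  ⇒ total 54.
Compare {#4}: total 66.
Compare {#3}: total 70.
No size-1 selection does better; minimum is 54.

54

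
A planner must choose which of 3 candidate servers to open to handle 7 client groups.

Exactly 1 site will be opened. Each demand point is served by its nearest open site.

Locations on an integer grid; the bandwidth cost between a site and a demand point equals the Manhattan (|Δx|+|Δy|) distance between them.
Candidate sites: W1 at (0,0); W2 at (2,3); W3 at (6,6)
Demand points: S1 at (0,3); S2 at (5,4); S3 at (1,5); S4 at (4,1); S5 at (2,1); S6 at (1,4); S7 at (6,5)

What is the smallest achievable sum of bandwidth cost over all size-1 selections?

23

Open {W2}.
  S1→W2 2, S2→W2 4, S3→W2 3, S4→W2 4, S5→W2 2, S6→W2 2, S7→W2 6  ⇒ total 23.
Compare {W1}: total 42.
Compare {W3}: total 42.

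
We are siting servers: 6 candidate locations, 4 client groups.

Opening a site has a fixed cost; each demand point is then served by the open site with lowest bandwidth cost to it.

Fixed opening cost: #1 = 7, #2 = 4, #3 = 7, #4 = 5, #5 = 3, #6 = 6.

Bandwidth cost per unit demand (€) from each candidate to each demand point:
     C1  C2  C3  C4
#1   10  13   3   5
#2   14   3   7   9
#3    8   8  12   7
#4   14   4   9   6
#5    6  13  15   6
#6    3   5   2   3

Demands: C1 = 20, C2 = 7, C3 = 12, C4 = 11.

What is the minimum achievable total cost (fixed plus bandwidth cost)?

Open {#2, #6}: assign each demand point to its cheapest open site.
  C1→#6 20×3=60, C2→#2 7×3=21, C3→#6 12×2=24, C4→#6 11×3=33
  bandwidth cost 138, fixed 10 → total 148.
Compare {#2, #5, #6}: bandwidth cost 138 + fixed 13 = 151.
Compare {#2, #4, #6}: bandwidth cost 138 + fixed 15 = 153.
Compare {#1, #2, #6}: bandwidth cost 138 + fixed 17 = 155.
All other subsets cost ≥ 151. Minimum total cost: 148.

148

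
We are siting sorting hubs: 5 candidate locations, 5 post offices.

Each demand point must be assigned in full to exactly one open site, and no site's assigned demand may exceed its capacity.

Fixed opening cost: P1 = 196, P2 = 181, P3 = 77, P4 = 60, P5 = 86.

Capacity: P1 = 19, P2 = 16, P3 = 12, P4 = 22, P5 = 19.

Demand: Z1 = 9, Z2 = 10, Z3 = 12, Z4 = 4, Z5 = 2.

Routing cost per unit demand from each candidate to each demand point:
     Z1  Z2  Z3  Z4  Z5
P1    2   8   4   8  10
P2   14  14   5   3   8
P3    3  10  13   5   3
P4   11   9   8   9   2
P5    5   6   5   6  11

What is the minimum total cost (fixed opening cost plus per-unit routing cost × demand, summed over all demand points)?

387

Open {P4, P5}; cheapest assignment that respects the capacities:
  P4 (cap 22, load 18): Z3, Z4, Z5 — cost 12×8 + 4×9 + 2×2 = 136
  P5 (cap 19, load 19): Z1, Z2 — cost 9×5 + 10×6 = 105
  Shipping 241, fixed 146 → total 387.
  Any other capacity-feasible assignment to {P4, P5} ships for at least 241.
Compare {P3, P4, P5}: its best feasible assignment gives total 428.
Compare {P1, P5}: its best feasible assignment gives total 486.
Every other set of open sites that can feasibly serve all demand totals ≥ 428 even under its best assignment. Minimum: 387.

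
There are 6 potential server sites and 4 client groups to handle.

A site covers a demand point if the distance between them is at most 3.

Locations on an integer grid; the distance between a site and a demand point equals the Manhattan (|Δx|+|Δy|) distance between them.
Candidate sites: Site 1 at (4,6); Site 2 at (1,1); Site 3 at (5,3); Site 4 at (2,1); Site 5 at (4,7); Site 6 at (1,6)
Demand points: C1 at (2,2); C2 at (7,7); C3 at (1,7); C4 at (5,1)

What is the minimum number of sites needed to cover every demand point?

2

Coverage sets (demand points within 3 of each site):
  Site 1: {}
  Site 2: {C1}
  Site 3: {C4}
  Site 4: {C1, C4}
  Site 5: {C2, C3}
  Site 6: {C3}
No single site covers all 4 demand points.
But {Site 4, Site 5} covers everything, so the minimum is 2.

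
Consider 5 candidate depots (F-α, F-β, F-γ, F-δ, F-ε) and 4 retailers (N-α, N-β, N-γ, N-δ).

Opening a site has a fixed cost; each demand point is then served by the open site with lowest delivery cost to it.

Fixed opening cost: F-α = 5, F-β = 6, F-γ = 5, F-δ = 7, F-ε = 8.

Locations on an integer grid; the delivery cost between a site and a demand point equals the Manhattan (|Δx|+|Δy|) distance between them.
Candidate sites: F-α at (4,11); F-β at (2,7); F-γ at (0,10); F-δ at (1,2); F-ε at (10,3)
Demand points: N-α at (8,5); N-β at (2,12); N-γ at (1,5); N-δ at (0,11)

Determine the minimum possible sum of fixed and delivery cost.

Open {F-β, F-γ}: assign each demand point to its cheapest open site.
  N-α→F-β 8, N-β→F-γ 4, N-γ→F-β 3, N-δ→F-γ 1
  delivery cost 16, fixed 11 → total 27.
Compare {F-β}: delivery cost 22 + fixed 6 = 28.
Compare {F-γ, F-ε}: delivery cost 15 + fixed 13 = 28.
Compare {F-γ}: delivery cost 24 + fixed 5 = 29.
All other subsets cost ≥ 28. Minimum total cost: 27.

27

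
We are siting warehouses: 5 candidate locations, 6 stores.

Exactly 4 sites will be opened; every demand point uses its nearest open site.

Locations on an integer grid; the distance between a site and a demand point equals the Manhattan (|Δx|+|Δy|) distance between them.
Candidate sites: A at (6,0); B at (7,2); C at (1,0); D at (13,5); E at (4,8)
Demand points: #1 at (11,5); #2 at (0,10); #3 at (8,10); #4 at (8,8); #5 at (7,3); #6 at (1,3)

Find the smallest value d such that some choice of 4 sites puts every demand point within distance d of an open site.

6

Open {A, C, D, E}.
  Farthest demand point is #2 at distance 6 (to E); all others are ≤ 6.
With {B, C, D, E} the worst case is 6.
With {A, B, C, E} the worst case is 7.
No size-4 selection achieves below 6.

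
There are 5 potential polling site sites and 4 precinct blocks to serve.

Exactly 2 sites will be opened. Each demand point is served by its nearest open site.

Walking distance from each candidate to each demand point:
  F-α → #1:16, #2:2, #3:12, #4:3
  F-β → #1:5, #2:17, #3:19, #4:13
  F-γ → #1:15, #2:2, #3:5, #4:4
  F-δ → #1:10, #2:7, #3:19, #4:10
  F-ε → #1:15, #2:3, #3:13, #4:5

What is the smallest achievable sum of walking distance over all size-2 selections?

Open {F-β, F-γ}.
  #1→F-β 5, #2→F-γ 2, #3→F-γ 5, #4→F-γ 4  ⇒ total 16.
Compare {F-γ, F-δ}: total 21.
Compare {F-α, F-β}: total 22.
No size-2 selection does better; minimum is 16.

16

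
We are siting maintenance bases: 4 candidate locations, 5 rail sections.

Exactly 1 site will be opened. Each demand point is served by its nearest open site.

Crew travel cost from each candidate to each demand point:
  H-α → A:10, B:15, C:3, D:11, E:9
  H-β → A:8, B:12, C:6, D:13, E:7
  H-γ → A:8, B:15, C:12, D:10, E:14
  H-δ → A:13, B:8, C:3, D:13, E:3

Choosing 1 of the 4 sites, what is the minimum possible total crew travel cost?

40

Open {H-δ}.
  A→H-δ 13, B→H-δ 8, C→H-δ 3, D→H-δ 13, E→H-δ 3  ⇒ total 40.
Compare {H-β}: total 46.
Compare {H-α}: total 48.
No size-1 selection does better; minimum is 40.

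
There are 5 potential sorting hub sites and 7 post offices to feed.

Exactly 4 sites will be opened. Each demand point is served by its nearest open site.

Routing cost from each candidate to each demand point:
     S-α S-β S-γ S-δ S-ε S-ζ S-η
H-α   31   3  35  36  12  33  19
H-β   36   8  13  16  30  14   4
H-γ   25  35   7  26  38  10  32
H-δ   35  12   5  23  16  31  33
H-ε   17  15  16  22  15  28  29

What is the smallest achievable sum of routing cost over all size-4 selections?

69

Open {H-α, H-β, H-γ, H-ε}.
  S-α→H-ε 17, S-β→H-α 3, S-γ→H-γ 7, S-δ→H-β 16, S-ε→H-α 12, S-ζ→H-γ 10, S-η→H-β 4  ⇒ total 69.
Compare {H-α, H-β, H-δ, H-ε}: total 71.
Compare {H-α, H-β, H-γ, H-δ}: total 75.
No size-4 selection does better; minimum is 69.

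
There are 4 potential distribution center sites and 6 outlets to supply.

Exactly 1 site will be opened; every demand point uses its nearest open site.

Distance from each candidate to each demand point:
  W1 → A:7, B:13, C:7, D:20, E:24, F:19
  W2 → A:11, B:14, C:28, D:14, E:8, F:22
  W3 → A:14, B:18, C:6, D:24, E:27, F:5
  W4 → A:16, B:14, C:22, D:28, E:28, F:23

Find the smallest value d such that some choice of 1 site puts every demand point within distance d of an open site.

24

Open {W1}.
  Farthest demand point is E at distance 24 (to W1); all others are ≤ 24.
With {W3} the worst case is 27.
With {W2} the worst case is 28.
No size-1 selection achieves below 24.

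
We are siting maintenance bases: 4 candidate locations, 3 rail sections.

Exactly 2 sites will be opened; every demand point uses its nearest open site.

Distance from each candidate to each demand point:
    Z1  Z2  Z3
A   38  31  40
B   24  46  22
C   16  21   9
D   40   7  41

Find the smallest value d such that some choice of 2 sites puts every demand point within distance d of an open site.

16

Open {C, D}.
  Farthest demand point is Z1 at distance 16 (to C); all others are ≤ 16.
With {A, C} the worst case is 21.
With {B, C} the worst case is 21.
No size-2 selection achieves below 16.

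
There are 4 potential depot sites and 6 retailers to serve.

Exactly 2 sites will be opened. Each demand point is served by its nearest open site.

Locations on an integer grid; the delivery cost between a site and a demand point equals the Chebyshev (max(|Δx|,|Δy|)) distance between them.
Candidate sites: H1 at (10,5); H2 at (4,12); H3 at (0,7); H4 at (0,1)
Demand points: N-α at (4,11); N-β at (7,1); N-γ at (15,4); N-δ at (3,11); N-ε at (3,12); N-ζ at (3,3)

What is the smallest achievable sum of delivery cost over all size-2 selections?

19

Open {H1, H2}.
  N-α→H2 1, N-β→H1 4, N-γ→H1 5, N-δ→H2 1, N-ε→H2 1, N-ζ→H1 7  ⇒ total 19.
Compare {H2, H4}: total 24.
Compare {H2, H3}: total 25.
No size-2 selection does better; minimum is 19.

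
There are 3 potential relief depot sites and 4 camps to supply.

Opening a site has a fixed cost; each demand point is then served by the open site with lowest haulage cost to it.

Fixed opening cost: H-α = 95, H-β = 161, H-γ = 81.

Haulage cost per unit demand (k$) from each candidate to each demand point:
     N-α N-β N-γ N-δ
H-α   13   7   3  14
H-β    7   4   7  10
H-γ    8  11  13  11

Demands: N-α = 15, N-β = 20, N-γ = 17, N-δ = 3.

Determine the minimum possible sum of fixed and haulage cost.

495

Open {H-β}: assign each demand point to its cheapest open site.
  N-α→H-β 15×7=105, N-β→H-β 20×4=80, N-γ→H-β 17×7=119, N-δ→H-β 3×10=30
  haulage cost 334, fixed 161 → total 495.
Compare {H-α, H-γ}: haulage cost 344 + fixed 176 = 520.
Compare {H-α, H-β}: haulage cost 266 + fixed 256 = 522.
Compare {H-α}: haulage cost 428 + fixed 95 = 523.
All other subsets cost ≥ 520. Minimum total cost: 495.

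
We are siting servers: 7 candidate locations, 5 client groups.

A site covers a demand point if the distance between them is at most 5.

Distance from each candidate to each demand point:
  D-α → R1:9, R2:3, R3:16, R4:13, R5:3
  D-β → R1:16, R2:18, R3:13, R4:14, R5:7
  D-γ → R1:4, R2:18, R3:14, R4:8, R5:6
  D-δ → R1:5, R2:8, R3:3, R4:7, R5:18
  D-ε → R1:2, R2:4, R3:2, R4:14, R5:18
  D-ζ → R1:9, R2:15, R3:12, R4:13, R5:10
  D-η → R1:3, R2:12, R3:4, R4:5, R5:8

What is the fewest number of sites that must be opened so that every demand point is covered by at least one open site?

Coverage sets (demand points within 5 of each site):
  D-α: {R2, R5}
  D-β: {}
  D-γ: {R1}
  D-δ: {R1, R3}
  D-ε: {R1, R2, R3}
  D-ζ: {}
  D-η: {R1, R3, R4}
No single site covers all 5 demand points.
But {D-α, D-η} covers everything, so the minimum is 2.

2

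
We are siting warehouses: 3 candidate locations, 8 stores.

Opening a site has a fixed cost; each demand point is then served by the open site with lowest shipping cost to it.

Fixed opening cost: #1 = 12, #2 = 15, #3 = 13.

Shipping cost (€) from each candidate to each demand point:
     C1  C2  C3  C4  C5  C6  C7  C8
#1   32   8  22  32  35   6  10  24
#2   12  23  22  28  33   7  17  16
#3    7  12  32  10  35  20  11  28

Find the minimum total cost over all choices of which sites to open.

Open {#2, #3}: assign each demand point to its cheapest open site.
  C1→#3 7, C2→#3 12, C3→#2 22, C4→#3 10, C5→#2 33, C6→#2 7, C7→#3 11, C8→#2 16
  shipping cost 118, fixed 28 → total 146.
Compare {#1, #3}: shipping cost 122 + fixed 25 = 147.
Compare {#1, #2, #3}: shipping cost 112 + fixed 40 = 152.
Compare {#1, #2}: shipping cost 135 + fixed 27 = 162.
All other subsets cost ≥ 147. Minimum total cost: 146.

146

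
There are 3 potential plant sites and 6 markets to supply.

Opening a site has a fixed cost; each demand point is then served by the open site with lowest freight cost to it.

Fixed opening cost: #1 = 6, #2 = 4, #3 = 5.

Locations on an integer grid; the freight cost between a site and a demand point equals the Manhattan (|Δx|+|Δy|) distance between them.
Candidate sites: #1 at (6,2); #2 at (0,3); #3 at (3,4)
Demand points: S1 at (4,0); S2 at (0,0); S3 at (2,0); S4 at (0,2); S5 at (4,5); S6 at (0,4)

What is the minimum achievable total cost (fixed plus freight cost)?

26

Open {#2, #3}: assign each demand point to its cheapest open site.
  S1→#3 5, S2→#2 3, S3→#2 5, S4→#2 1, S5→#3 2, S6→#2 1
  freight cost 17, fixed 9 → total 26.
Compare {#2}: freight cost 23 + fixed 4 = 27.
Compare {#1, #2}: freight cost 19 + fixed 10 = 29.
Compare {#1, #2, #3}: freight cost 16 + fixed 15 = 31.
All other subsets cost ≥ 27. Minimum total cost: 26.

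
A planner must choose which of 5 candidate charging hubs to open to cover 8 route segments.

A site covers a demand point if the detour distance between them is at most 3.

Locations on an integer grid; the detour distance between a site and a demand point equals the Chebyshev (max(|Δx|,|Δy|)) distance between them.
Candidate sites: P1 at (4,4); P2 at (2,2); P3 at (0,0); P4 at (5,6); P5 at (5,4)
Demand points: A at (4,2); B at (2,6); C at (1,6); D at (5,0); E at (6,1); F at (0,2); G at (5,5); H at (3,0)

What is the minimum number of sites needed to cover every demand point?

Coverage sets (demand points within 3 of each site):
  P1: {A, B, C, E, G}
  P2: {A, D, F, G, H}
  P3: {F, H}
  P4: {B, G}
  P5: {A, B, E, G}
No single site covers all 8 demand points.
But {P1, P2} covers everything, so the minimum is 2.

2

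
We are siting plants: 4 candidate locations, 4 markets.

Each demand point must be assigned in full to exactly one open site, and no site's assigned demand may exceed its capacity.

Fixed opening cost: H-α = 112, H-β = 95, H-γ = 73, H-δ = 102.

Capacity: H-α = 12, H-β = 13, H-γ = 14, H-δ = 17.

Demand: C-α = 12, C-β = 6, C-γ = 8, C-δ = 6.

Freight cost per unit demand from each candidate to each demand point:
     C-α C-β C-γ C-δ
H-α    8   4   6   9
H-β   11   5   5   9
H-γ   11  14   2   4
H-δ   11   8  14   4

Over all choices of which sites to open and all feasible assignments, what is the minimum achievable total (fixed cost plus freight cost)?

446

Open {H-α, H-β, H-γ}; cheapest assignment that respects the capacities:
  H-α (cap 12, load 12): C-α — cost 12×8 = 96
  H-β (cap 13, load 6): C-β — cost 6×5 = 30
  H-γ (cap 14, load 14): C-γ, C-δ — cost 8×2 + 6×4 = 40
  Shipping 166, fixed 280 → total 446.
  Any other capacity-feasible assignment to {H-α, H-β, H-γ} ships for at least 166.
Compare {H-α, H-γ, H-δ}: its best feasible assignment gives total 471.
Compare {H-β, H-γ, H-δ}: its best feasible assignment gives total 472.
Every other set of open sites that can feasibly serve all demand totals ≥ 471 even under its best assignment. Minimum: 446.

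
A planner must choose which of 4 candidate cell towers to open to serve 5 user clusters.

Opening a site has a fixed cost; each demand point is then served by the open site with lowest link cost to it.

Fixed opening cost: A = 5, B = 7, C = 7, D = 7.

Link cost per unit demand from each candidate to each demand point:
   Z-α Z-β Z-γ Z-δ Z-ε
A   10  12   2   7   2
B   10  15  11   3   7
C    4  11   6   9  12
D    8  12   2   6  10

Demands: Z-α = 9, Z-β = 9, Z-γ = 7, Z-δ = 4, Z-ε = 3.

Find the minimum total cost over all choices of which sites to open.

186

Open {A, B, C}: assign each demand point to its cheapest open site.
  Z-α→C 9×4=36, Z-β→C 9×11=99, Z-γ→A 7×2=14, Z-δ→B 4×3=12, Z-ε→A 3×2=6
  link cost 167, fixed 19 → total 186.
Compare {A, B, C, D}: link cost 167 + fixed 26 = 193.
Compare {A, C}: link cost 183 + fixed 12 = 195.
Compare {A, C, D}: link cost 179 + fixed 19 = 198.
All other subsets cost ≥ 193. Minimum total cost: 186.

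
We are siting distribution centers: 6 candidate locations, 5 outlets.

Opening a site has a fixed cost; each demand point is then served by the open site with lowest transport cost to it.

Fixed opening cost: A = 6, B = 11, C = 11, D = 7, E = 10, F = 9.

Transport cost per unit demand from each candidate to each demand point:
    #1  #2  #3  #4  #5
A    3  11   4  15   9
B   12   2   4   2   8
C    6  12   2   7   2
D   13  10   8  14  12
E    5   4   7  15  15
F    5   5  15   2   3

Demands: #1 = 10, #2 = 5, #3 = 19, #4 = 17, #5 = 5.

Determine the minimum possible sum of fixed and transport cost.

150

Open {A, B, C}: assign each demand point to its cheapest open site.
  #1→A 10×3=30, #2→B 5×2=10, #3→C 19×2=38, #4→B 17×2=34, #5→C 5×2=10
  transport cost 122, fixed 28 → total 150.
Compare {A, B, C, D}: transport cost 122 + fixed 35 = 157.
Compare {A, B, C, F}: transport cost 122 + fixed 37 = 159.
Compare {A, B, C, E}: transport cost 122 + fixed 38 = 160.
All other subsets cost ≥ 157. Minimum total cost: 150.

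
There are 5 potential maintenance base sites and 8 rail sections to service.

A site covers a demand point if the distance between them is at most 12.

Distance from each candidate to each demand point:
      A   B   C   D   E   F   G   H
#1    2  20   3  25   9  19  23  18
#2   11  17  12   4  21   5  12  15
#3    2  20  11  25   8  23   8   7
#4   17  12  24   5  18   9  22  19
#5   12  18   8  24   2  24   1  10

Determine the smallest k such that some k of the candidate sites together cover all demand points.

2

Coverage sets (demand points within 12 of each site):
  #1: {A, C, E}
  #2: {A, C, D, F, G}
  #3: {A, C, E, G, H}
  #4: {B, D, F}
  #5: {A, C, E, G, H}
No single site covers all 8 demand points.
But {#3, #4} covers everything, so the minimum is 2.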